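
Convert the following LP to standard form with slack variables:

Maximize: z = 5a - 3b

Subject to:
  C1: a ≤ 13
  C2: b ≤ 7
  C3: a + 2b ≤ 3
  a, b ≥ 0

max z = 5a - 3b

s.t.
  a + s1 = 13
  b + s2 = 7
  a + 2b + s3 = 3
  a, b, s1, s2, s3 ≥ 0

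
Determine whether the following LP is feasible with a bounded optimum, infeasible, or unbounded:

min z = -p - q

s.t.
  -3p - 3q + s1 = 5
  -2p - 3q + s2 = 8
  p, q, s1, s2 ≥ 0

Unbounded (objective can decrease without bound)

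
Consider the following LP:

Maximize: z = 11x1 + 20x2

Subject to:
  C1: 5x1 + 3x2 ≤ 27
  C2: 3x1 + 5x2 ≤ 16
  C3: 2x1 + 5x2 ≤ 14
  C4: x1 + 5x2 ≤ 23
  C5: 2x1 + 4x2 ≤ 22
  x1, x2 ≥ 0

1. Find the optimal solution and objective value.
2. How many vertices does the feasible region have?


1. x1 = 2, x2 = 2, z = 62
2. 4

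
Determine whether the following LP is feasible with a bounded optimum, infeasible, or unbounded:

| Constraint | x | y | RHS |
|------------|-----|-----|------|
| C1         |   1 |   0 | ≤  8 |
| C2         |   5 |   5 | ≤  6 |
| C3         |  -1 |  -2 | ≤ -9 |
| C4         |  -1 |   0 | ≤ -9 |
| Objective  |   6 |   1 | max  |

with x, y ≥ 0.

Infeasible (no feasible solution exists)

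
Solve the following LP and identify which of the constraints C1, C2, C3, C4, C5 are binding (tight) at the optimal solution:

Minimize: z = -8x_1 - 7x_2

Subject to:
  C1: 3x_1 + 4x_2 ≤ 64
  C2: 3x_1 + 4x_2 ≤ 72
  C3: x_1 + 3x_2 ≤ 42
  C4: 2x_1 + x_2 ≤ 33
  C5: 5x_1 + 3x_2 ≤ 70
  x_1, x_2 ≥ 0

At x_1 = 8, x_2 = 10, compute slack b - a·x for each constraint:
  C1: 64 − 64 = 0  (binding)
  C2: 72 − 64 = 8  (slack)
  C3: 42 − 38 = 4  (slack)
  C4: 33 − 26 = 7  (slack)
  C5: 70 − 70 = 0  (binding)

Optimal: x_1 = 8, x_2 = 10
Binding: C1, C5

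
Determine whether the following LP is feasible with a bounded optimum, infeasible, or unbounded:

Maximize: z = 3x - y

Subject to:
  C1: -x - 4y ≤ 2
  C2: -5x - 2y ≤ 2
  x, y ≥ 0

Unbounded (objective can increase without bound)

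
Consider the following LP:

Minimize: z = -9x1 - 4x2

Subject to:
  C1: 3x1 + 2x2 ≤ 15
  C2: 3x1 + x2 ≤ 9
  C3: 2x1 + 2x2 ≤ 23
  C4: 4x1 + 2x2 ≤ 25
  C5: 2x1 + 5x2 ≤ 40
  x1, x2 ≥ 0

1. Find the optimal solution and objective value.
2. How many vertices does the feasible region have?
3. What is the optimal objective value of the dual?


1. x1 = 1, x2 = 6, z = -33
2. 4
3. -33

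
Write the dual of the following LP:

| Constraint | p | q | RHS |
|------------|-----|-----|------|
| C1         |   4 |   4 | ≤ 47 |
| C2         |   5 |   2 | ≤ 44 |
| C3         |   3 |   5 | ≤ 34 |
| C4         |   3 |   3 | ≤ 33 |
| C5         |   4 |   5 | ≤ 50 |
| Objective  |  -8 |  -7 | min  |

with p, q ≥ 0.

Primal min cᵀx s.t. Ax ≤ b, x ≥ 0  →  Dual max −bᵀy s.t. Aᵀy ≥ −c, y ≥ 0.

Maximize: z = -47y1 - 44y2 - 34y3 - 33y4 - 50y5

Subject to:
  4y1 + 5y2 + 3y3 + 3y4 + 4y5 ≥ 8
  4y1 + 2y2 + 5y3 + 3y4 + 5y5 ≥ 7
  y1, y2, y3, y4, y5 ≥ 0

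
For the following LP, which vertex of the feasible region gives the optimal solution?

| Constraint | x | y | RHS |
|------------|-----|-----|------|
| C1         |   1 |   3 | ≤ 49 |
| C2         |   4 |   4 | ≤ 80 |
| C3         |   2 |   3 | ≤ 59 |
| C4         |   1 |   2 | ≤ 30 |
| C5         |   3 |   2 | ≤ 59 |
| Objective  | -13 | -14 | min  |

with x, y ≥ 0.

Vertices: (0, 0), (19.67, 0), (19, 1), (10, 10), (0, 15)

Evaluate the objective at each vertex of the feasible region:
  z(0, 0) = 0
  z(19.67, 0) = -255.7
  z(19, 1) = -261
  z(10, 10) = -270  ←
  z(0, 15) = -210
The minimum is at x = 10, y = 10.

(10, 10)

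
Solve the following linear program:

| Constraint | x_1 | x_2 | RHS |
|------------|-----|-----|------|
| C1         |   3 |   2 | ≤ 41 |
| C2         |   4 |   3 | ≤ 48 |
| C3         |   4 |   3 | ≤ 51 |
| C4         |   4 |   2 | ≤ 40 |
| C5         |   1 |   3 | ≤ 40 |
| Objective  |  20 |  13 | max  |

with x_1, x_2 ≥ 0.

Evaluate the objective at each vertex of the feasible region:
  z(0, 0) = 0
  z(10, 0) = 200
  z(6, 8) = 224  ←
  z(2.667, 12.44) = 215.1
  z(0, 13.33) = 173.3
The maximum is at x_1 = 6, x_2 = 8.

x_1 = 6, x_2 = 8, z = 224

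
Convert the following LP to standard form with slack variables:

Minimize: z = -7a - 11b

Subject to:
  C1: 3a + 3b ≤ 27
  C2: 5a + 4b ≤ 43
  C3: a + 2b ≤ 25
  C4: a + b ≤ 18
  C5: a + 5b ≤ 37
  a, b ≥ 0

min z = -7a - 11b

s.t.
  3a + 3b + s1 = 27
  5a + 4b + s2 = 43
  a + 2b + s3 = 25
  a + b + s4 = 18
  a + 5b + s5 = 37
  a, b, s1, s2, s3, s4, s5 ≥ 0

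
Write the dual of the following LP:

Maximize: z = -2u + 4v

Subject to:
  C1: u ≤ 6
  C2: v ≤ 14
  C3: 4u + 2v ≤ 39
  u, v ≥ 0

Primal max cᵀx s.t. Ax ≤ b, x ≥ 0  →  Dual min bᵀy s.t. Aᵀy ≥ c, y ≥ 0.

Minimize: z = 6y1 + 14y2 + 39y3

Subject to:
  y1 + 4y3 ≥ -2
  y2 + 2y3 ≥ 4
  y1, y2, y3 ≥ 0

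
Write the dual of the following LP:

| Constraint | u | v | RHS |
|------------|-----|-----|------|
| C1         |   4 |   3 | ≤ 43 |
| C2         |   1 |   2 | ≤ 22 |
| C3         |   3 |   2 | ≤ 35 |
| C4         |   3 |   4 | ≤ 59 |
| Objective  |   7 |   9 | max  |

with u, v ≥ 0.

Primal max cᵀx s.t. Ax ≤ b, x ≥ 0  →  Dual min bᵀy s.t. Aᵀy ≥ c, y ≥ 0.

Minimize: z = 43y1 + 22y2 + 35y3 + 59y4

Subject to:
  4y1 + y2 + 3y3 + 3y4 ≥ 7
  3y1 + 2y2 + 2y3 + 4y4 ≥ 9
  y1, y2, y3, y4 ≥ 0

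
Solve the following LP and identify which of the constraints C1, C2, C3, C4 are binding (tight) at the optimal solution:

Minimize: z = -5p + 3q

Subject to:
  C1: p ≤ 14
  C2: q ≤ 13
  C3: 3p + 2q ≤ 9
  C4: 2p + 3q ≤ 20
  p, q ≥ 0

At p = 3, q = 0, compute slack b - a·x for each constraint:
  C1: 14 − 3 = 11  (slack)
  C2: 13 − 0 = 13  (slack)
  C3: 9 − 9 = 0  (binding)
  C4: 20 − 6 = 14  (slack)

Optimal: p = 3, q = 0
Binding: C3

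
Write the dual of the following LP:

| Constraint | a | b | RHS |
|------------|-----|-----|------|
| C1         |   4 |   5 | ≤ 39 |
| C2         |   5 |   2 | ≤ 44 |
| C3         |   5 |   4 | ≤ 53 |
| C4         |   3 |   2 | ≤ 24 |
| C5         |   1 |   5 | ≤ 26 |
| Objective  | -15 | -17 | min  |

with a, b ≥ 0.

Primal min cᵀx s.t. Ax ≤ b, x ≥ 0  →  Dual max −bᵀy s.t. Aᵀy ≥ −c, y ≥ 0.

Maximize: z = -39y1 - 44y2 - 53y3 - 24y4 - 26y5

Subject to:
  4y1 + 5y2 + 5y3 + 3y4 + y5 ≥ 15
  5y1 + 2y2 + 4y3 + 2y4 + 5y5 ≥ 17
  y1, y2, y3, y4, y5 ≥ 0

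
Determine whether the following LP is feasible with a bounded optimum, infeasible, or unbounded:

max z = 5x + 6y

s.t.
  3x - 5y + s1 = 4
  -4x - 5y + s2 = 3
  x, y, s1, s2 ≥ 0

Unbounded (objective can increase without bound)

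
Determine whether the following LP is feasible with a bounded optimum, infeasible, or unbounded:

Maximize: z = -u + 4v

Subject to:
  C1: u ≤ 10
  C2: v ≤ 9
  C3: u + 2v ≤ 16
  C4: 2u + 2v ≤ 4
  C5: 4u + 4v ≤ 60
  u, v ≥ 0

Feasible with a bounded optimal solution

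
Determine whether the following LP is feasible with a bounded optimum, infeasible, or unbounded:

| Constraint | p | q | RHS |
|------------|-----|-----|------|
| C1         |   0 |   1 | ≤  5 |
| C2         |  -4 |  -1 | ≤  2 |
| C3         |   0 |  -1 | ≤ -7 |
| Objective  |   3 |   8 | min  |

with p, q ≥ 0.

Infeasible (no feasible solution exists)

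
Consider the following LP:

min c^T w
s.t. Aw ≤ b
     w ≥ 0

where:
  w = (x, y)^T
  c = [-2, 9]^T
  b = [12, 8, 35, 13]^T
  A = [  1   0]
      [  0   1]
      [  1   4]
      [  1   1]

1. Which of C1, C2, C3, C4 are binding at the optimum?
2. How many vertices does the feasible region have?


1. C1
2. 6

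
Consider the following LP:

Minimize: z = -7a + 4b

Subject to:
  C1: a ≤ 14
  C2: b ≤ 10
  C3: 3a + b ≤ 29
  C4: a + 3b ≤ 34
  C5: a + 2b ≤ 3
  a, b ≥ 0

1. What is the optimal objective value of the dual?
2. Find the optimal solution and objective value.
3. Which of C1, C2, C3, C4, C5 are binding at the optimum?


1. -21
2. a = 3, b = 0, z = -21
3. C5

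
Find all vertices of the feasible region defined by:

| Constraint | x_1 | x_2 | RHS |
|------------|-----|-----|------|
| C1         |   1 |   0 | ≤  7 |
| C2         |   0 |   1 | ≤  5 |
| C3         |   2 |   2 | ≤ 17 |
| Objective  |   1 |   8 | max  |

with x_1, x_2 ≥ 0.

(0, 0), (7, 0), (7, 1.5), (3.5, 5), (0, 5)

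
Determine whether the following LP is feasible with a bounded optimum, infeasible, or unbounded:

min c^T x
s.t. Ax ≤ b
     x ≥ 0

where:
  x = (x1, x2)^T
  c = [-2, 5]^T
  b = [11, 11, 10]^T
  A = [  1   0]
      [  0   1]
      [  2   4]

Feasible with a bounded optimal solution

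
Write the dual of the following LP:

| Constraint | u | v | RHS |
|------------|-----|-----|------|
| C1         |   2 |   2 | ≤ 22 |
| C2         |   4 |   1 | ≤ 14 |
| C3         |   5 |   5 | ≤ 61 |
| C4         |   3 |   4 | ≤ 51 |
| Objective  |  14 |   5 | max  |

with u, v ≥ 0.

Primal max cᵀx s.t. Ax ≤ b, x ≥ 0  →  Dual min bᵀy s.t. Aᵀy ≥ c, y ≥ 0.

Minimize: z = 22y1 + 14y2 + 61y3 + 51y4

Subject to:
  2y1 + 4y2 + 5y3 + 3y4 ≥ 14
  2y1 + y2 + 5y3 + 4y4 ≥ 5
  y1, y2, y3, y4 ≥ 0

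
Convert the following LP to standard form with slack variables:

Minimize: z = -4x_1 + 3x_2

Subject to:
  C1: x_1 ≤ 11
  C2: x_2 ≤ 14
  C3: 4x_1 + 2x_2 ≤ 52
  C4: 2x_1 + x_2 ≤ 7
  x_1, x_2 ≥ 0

min z = -4x_1 + 3x_2

s.t.
  x_1 + s1 = 11
  x_2 + s2 = 14
  4x_1 + 2x_2 + s3 = 52
  2x_1 + x_2 + s4 = 7
  x_1, x_2, s1, s2, s3, s4 ≥ 0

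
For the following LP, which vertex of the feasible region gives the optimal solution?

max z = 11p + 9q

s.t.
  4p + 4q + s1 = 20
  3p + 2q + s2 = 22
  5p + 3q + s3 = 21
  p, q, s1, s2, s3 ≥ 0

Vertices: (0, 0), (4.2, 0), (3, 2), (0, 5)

Evaluate the objective at each vertex of the feasible region:
  z(0, 0) = 0
  z(4.2, 0) = 46.2
  z(3, 2) = 51  ←
  z(0, 5) = 45
The maximum is at p = 3, q = 2.

(3, 2)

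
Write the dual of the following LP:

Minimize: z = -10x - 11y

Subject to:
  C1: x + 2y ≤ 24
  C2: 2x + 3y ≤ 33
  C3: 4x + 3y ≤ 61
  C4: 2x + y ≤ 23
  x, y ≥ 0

Primal min cᵀx s.t. Ax ≤ b, x ≥ 0  →  Dual max −bᵀy s.t. Aᵀy ≥ −c, y ≥ 0.

Maximize: z = -24y1 - 33y2 - 61y3 - 23y4

Subject to:
  y1 + 2y2 + 4y3 + 2y4 ≥ 10
  2y1 + 3y2 + 3y3 + y4 ≥ 11
  y1, y2, y3, y4 ≥ 0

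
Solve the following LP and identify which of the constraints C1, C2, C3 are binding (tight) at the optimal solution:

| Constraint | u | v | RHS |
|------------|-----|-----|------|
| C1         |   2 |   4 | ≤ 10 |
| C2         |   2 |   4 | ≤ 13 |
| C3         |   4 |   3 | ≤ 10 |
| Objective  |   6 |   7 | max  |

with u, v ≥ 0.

At u = 1, v = 2, compute slack b - a·x for each constraint:
  C1: 10 − 10 = 0  (binding)
  C2: 13 − 10 = 3  (slack)
  C3: 10 − 10 = 0  (binding)

Optimal: u = 1, v = 2
Binding: C1, C3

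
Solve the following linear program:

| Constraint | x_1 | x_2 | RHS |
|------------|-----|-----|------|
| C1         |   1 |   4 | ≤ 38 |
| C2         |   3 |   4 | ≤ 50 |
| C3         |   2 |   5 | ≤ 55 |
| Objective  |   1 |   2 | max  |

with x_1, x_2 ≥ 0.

Evaluate the objective at each vertex of the feasible region:
  z(0, 0) = 0
  z(16.67, 0) = 16.67
  z(6, 8) = 22  ←
  z(0, 9.5) = 19
The maximum is at x_1 = 6, x_2 = 8.

x_1 = 6, x_2 = 8, z = 22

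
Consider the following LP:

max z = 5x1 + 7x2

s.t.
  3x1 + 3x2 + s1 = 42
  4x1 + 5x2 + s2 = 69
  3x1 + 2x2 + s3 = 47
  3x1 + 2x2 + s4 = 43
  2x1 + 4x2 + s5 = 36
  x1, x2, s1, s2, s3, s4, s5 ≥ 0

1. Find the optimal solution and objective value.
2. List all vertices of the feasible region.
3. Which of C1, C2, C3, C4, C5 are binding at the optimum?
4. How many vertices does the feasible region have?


1. x1 = 10, x2 = 4, z = 78
2. (0, 0), (14, 0), (10, 4), (0, 9)
3. C1, C5
4. 4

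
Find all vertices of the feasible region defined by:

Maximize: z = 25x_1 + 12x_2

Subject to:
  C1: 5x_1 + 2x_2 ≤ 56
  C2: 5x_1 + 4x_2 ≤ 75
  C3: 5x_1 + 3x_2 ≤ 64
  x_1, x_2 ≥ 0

(0, 0), (11.2, 0), (8, 8), (6.2, 11), (0, 18.75)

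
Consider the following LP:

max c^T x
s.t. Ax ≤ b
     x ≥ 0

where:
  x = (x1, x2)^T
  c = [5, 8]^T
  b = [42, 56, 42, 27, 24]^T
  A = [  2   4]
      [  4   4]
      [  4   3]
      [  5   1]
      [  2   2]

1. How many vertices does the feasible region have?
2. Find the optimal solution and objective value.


1. 5
2. x1 = 3, x2 = 9, z = 87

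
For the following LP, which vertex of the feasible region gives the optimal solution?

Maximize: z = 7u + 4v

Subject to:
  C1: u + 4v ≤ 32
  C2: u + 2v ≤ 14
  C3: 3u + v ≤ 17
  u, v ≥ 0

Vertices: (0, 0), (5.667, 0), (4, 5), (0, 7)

Evaluate the objective at each vertex of the feasible region:
  z(0, 0) = 0
  z(5.667, 0) = 39.67
  z(4, 5) = 48  ←
  z(0, 7) = 28
The maximum is at u = 4, v = 5.

(4, 5)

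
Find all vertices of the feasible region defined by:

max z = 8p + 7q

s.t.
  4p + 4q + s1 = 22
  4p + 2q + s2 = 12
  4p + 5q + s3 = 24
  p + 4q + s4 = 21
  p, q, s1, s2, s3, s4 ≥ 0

(0, 0), (3, 0), (1, 4), (0, 4.8)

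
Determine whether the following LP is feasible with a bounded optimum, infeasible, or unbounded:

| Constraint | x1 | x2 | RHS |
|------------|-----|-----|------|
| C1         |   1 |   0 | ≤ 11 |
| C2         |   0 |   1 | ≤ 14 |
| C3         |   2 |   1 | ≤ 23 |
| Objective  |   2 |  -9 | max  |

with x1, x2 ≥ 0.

Feasible with a bounded optimal solution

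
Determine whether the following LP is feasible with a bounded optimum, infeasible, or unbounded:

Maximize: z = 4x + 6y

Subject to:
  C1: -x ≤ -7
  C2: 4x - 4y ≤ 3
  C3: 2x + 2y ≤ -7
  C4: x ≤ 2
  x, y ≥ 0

Infeasible (no feasible solution exists)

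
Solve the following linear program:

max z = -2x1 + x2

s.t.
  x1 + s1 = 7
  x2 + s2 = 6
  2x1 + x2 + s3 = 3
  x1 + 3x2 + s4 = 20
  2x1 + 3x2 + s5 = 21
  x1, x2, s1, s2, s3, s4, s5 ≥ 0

Evaluate the objective at each vertex of the feasible region:
  z(0, 0) = 0
  z(1.5, 0) = -3
  z(0, 3) = 3  ←
The maximum is at x1 = 0, x2 = 3.

x1 = 0, x2 = 3, z = 3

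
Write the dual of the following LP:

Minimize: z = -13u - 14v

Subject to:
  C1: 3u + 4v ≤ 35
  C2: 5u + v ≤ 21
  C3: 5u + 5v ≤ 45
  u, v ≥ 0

Primal min cᵀx s.t. Ax ≤ b, x ≥ 0  →  Dual max −bᵀy s.t. Aᵀy ≥ −c, y ≥ 0.

Maximize: z = -35y1 - 21y2 - 45y3

Subject to:
  3y1 + 5y2 + 5y3 ≥ 13
  4y1 + y2 + 5y3 ≥ 14
  y1, y2, y3 ≥ 0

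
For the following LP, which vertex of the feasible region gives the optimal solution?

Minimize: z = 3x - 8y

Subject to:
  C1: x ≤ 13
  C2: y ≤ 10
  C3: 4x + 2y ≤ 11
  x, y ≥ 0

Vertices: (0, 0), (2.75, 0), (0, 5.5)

Evaluate the objective at each vertex of the feasible region:
  z(0, 0) = 0
  z(2.75, 0) = 8.25
  z(0, 5.5) = -44  ←
The minimum is at x = 0, y = 5.5.

(0, 5.5)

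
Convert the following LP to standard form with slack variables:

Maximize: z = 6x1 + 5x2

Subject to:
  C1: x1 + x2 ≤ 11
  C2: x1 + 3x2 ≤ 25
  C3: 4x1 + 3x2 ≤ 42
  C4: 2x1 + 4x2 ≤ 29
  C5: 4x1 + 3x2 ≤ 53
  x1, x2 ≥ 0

max z = 6x1 + 5x2

s.t.
  x1 + x2 + s1 = 11
  x1 + 3x2 + s2 = 25
  4x1 + 3x2 + s3 = 42
  2x1 + 4x2 + s4 = 29
  4x1 + 3x2 + s5 = 53
  x1, x2, s1, s2, s3, s4, s5 ≥ 0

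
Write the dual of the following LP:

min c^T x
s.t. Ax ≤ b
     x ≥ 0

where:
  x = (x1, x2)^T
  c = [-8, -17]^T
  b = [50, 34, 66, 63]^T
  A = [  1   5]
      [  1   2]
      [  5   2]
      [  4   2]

Primal min cᵀx s.t. Ax ≤ b, x ≥ 0  →  Dual max −bᵀy s.t. Aᵀy ≥ −c, y ≥ 0.

Maximize: z = -50y1 - 34y2 - 66y3 - 63y4

Subject to:
  y1 + y2 + 5y3 + 4y4 ≥ 8
  5y1 + 2y2 + 2y3 + 2y4 ≥ 17
  y1, y2, y3, y4 ≥ 0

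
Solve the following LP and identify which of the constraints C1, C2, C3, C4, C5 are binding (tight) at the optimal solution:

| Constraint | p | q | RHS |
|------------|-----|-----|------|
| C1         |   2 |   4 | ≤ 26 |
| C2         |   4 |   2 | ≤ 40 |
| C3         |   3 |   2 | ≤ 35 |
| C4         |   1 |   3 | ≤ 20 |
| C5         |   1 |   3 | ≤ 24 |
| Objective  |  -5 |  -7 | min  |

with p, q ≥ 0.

At p = 9, q = 2, compute slack b - a·x for each constraint:
  C1: 26 − 26 = 0  (binding)
  C2: 40 − 40 = 0  (binding)
  C3: 35 − 31 = 4  (slack)
  C4: 20 − 15 = 5  (slack)
  C5: 24 − 15 = 9  (slack)

Optimal: p = 9, q = 2
Binding: C1, C2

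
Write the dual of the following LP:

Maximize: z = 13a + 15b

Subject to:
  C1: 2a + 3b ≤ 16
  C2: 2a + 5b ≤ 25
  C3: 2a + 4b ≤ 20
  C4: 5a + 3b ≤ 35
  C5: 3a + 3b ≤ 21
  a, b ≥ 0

Primal max cᵀx s.t. Ax ≤ b, x ≥ 0  →  Dual min bᵀy s.t. Aᵀy ≥ c, y ≥ 0.

Minimize: z = 16y1 + 25y2 + 20y3 + 35y4 + 21y5

Subject to:
  2y1 + 2y2 + 2y3 + 5y4 + 3y5 ≥ 13
  3y1 + 5y2 + 4y3 + 3y4 + 3y5 ≥ 15
  y1, y2, y3, y4, y5 ≥ 0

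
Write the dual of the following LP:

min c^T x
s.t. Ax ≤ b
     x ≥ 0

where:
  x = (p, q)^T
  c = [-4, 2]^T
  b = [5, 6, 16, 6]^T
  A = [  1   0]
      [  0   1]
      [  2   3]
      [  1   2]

Primal min cᵀx s.t. Ax ≤ b, x ≥ 0  →  Dual max −bᵀy s.t. Aᵀy ≥ −c, y ≥ 0.

Maximize: z = -5y1 - 6y2 - 16y3 - 6y4

Subject to:
  y1 + 2y3 + y4 ≥ 4
  y2 + 3y3 + 2y4 ≥ -2
  y1, y2, y3, y4 ≥ 0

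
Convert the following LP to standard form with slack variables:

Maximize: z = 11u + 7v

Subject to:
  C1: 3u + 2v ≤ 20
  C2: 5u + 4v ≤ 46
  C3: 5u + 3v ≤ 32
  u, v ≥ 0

max z = 11u + 7v

s.t.
  3u + 2v + s1 = 20
  5u + 4v + s2 = 46
  5u + 3v + s3 = 32
  u, v, s1, s2, s3 ≥ 0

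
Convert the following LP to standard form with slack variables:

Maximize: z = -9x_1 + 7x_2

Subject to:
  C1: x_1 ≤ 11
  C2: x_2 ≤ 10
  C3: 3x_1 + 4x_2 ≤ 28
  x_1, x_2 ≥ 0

max z = -9x_1 + 7x_2

s.t.
  x_1 + s1 = 11
  x_2 + s2 = 10
  3x_1 + 4x_2 + s3 = 28
  x_1, x_2, s1, s2, s3 ≥ 0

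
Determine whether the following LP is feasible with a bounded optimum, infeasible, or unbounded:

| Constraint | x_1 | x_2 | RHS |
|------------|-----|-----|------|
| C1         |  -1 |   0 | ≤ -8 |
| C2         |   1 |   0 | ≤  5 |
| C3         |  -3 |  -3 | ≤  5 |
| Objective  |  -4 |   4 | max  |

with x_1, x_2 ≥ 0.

Infeasible (no feasible solution exists)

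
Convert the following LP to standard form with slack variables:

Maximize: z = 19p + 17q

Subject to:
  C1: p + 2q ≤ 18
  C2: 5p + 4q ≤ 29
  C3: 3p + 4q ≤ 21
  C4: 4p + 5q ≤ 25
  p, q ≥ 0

max z = 19p + 17q

s.t.
  p + 2q + s1 = 18
  5p + 4q + s2 = 29
  3p + 4q + s3 = 21
  4p + 5q + s4 = 25
  p, q, s1, s2, s3, s4 ≥ 0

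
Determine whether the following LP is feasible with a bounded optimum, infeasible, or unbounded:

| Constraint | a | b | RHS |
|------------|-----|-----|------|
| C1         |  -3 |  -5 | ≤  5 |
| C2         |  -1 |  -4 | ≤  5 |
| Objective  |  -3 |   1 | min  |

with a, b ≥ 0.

Unbounded (objective can decrease without bound)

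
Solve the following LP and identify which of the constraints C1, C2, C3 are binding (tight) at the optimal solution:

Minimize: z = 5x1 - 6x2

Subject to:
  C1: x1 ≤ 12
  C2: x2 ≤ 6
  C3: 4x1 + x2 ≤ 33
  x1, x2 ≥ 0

At x1 = 0, x2 = 6, compute slack b - a·x for each constraint:
  C1: 12 − 0 = 12  (slack)
  C2: 6 − 6 = 0  (binding)
  C3: 33 − 6 = 27  (slack)

Optimal: x1 = 0, x2 = 6
Binding: C2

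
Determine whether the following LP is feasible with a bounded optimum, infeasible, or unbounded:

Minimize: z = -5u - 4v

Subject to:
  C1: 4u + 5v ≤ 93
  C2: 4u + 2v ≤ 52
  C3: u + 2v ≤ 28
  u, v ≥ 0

Feasible with a bounded optimal solution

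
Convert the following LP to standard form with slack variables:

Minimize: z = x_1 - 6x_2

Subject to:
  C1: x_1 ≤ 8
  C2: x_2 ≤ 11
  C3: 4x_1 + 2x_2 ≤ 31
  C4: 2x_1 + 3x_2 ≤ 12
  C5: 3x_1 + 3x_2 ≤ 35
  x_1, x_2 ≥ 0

min z = x_1 - 6x_2

s.t.
  x_1 + s1 = 8
  x_2 + s2 = 11
  4x_1 + 2x_2 + s3 = 31
  2x_1 + 3x_2 + s4 = 12
  3x_1 + 3x_2 + s5 = 35
  x_1, x_2, s1, s2, s3, s4, s5 ≥ 0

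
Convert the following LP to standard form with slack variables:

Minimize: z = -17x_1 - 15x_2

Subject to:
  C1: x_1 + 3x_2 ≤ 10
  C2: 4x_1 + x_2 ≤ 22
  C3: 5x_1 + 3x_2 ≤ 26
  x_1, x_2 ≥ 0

min z = -17x_1 - 15x_2

s.t.
  x_1 + 3x_2 + s1 = 10
  4x_1 + x_2 + s2 = 22
  5x_1 + 3x_2 + s3 = 26
  x_1, x_2, s1, s2, s3 ≥ 0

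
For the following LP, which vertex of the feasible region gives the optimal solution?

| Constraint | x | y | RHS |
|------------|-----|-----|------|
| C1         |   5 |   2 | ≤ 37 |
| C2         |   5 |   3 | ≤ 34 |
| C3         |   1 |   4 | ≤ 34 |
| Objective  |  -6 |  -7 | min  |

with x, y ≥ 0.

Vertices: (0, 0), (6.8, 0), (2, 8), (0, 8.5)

Evaluate the objective at each vertex of the feasible region:
  z(0, 0) = 0
  z(6.8, 0) = -40.8
  z(2, 8) = -68  ←
  z(0, 8.5) = -59.5
The minimum is at x = 2, y = 8.

(2, 8)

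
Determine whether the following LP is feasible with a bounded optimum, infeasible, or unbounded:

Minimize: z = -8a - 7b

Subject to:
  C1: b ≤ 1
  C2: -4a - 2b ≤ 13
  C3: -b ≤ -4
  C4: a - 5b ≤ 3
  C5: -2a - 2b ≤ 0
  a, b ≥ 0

Infeasible (no feasible solution exists)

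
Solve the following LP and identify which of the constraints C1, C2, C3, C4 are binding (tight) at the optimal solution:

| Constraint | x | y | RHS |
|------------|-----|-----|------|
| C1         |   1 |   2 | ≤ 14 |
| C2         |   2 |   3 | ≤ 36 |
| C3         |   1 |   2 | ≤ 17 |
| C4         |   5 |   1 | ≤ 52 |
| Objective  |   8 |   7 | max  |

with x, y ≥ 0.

At x = 10, y = 2, compute slack b - a·x for each constraint:
  C1: 14 − 14 = 0  (binding)
  C2: 36 − 26 = 10  (slack)
  C3: 17 − 14 = 3  (slack)
  C4: 52 − 52 = 0  (binding)

Optimal: x = 10, y = 2
Binding: C1, C4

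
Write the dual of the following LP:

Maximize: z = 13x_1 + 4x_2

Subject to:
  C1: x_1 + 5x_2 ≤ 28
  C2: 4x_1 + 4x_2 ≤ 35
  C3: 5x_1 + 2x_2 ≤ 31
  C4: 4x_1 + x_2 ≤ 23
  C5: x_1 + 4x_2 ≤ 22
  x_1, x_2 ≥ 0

Primal max cᵀx s.t. Ax ≤ b, x ≥ 0  →  Dual min bᵀy s.t. Aᵀy ≥ c, y ≥ 0.

Minimize: z = 28y1 + 35y2 + 31y3 + 23y4 + 22y5

Subject to:
  y1 + 4y2 + 5y3 + 4y4 + y5 ≥ 13
  5y1 + 4y2 + 2y3 + y4 + 4y5 ≥ 4
  y1, y2, y3, y4, y5 ≥ 0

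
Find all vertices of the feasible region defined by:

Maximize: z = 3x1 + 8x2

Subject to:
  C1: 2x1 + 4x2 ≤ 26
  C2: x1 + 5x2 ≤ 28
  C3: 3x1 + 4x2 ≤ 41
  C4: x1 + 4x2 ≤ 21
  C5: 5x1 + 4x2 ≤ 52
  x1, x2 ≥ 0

(0, 0), (10.4, 0), (8.667, 2.167), (5, 4), (0, 5.25)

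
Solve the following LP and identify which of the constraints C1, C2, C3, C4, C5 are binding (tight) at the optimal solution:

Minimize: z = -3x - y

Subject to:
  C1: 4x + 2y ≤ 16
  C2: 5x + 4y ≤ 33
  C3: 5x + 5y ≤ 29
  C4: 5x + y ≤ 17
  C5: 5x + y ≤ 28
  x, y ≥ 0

At x = 3, y = 2, compute slack b - a·x for each constraint:
  C1: 16 − 16 = 0  (binding)
  C2: 33 − 23 = 10  (slack)
  C3: 29 − 25 = 4  (slack)
  C4: 17 − 17 = 0  (binding)
  C5: 28 − 17 = 11  (slack)

Optimal: x = 3, y = 2
Binding: C1, C4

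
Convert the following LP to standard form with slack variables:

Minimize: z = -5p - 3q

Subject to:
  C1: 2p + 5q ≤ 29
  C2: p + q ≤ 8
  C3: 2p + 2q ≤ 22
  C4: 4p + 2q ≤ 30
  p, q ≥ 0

min z = -5p - 3q

s.t.
  2p + 5q + s1 = 29
  p + q + s2 = 8
  2p + 2q + s3 = 22
  4p + 2q + s4 = 30
  p, q, s1, s2, s3, s4 ≥ 0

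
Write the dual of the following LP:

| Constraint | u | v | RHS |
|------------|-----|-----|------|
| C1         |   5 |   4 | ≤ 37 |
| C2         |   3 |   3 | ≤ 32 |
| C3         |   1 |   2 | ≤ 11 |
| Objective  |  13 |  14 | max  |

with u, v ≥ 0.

Primal max cᵀx s.t. Ax ≤ b, x ≥ 0  →  Dual min bᵀy s.t. Aᵀy ≥ c, y ≥ 0.

Minimize: z = 37y1 + 32y2 + 11y3

Subject to:
  5y1 + 3y2 + y3 ≥ 13
  4y1 + 3y2 + 2y3 ≥ 14
  y1, y2, y3 ≥ 0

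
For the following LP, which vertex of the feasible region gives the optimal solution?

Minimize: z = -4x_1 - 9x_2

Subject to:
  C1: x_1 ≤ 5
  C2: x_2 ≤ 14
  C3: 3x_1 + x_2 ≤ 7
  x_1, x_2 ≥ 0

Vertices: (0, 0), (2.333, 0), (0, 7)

Evaluate the objective at each vertex of the feasible region:
  z(0, 0) = 0
  z(2.333, 0) = -9.333
  z(0, 7) = -63  ←
The minimum is at x_1 = 0, x_2 = 7.

(0, 7)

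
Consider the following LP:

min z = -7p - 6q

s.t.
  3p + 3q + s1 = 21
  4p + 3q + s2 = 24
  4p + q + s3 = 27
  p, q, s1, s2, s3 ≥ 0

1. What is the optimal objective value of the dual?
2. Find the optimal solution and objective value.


1. -45
2. p = 3, q = 4, z = -45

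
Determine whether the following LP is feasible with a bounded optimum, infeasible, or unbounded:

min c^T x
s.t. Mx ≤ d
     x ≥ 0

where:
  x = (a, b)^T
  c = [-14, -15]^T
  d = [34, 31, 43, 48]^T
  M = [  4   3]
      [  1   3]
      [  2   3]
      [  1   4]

Feasible with a bounded optimal solution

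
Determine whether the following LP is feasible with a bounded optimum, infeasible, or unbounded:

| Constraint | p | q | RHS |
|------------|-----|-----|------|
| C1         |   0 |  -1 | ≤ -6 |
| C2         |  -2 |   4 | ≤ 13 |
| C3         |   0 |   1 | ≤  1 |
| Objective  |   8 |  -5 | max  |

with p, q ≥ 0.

Infeasible (no feasible solution exists)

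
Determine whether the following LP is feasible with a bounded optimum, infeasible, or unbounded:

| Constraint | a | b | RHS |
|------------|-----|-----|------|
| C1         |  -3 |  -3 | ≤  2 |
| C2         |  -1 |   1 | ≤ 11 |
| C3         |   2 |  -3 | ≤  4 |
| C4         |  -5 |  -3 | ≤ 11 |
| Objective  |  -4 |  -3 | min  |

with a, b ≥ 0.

Unbounded (objective can decrease without bound)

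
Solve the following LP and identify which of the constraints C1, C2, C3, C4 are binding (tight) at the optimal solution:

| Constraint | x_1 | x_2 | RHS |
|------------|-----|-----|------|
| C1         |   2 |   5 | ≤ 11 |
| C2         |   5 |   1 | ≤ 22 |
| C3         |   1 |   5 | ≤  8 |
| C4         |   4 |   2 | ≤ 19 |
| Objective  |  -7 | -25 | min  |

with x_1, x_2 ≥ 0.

At x_1 = 3, x_2 = 1, compute slack b - a·x for each constraint:
  C1: 11 − 11 = 0  (binding)
  C2: 22 − 16 = 6  (slack)
  C3: 8 − 8 = 0  (binding)
  C4: 19 − 14 = 5  (slack)

Optimal: x_1 = 3, x_2 = 1
Binding: C1, C3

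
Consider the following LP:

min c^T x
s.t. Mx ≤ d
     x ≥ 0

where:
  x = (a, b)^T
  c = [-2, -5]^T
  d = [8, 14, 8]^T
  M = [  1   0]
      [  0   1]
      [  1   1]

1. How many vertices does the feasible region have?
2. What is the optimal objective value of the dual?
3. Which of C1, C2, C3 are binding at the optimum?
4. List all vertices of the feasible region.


1. 3
2. -40
3. C3
4. (0, 0), (8, 0), (0, 8)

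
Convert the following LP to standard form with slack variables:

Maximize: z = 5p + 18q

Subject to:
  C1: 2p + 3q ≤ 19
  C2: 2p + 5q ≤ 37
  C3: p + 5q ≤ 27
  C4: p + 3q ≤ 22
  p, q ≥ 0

max z = 5p + 18q

s.t.
  2p + 3q + s1 = 19
  2p + 5q + s2 = 37
  p + 5q + s3 = 27
  p + 3q + s4 = 22
  p, q, s1, s2, s3, s4 ≥ 0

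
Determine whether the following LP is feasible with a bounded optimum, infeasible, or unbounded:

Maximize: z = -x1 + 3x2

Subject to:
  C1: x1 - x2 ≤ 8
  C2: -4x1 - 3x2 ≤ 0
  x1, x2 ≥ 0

Unbounded (objective can increase without bound)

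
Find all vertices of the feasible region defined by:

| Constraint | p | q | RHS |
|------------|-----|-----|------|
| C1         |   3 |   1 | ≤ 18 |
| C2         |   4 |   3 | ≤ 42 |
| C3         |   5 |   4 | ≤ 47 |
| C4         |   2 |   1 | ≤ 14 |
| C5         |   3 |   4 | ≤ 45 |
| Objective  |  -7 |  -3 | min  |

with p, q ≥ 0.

(0, 0), (6, 0), (4, 6), (3, 8), (1, 10.5), (0, 11.25)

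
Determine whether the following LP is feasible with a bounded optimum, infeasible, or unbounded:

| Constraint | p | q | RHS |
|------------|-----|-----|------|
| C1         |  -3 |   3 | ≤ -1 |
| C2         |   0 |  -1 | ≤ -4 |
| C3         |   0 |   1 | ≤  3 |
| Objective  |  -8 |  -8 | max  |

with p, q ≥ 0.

Infeasible (no feasible solution exists)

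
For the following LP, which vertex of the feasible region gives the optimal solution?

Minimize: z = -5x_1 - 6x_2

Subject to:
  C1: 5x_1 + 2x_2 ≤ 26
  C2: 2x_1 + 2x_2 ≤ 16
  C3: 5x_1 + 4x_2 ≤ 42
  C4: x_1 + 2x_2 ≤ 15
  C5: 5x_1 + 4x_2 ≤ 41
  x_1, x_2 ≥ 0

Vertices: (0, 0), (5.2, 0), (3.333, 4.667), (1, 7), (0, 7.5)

Evaluate the objective at each vertex of the feasible region:
  z(0, 0) = 0
  z(5.2, 0) = -26
  z(3.333, 4.667) = -44.67
  z(1, 7) = -47  ←
  z(0, 7.5) = -45
The minimum is at x_1 = 1, x_2 = 7.

(1, 7)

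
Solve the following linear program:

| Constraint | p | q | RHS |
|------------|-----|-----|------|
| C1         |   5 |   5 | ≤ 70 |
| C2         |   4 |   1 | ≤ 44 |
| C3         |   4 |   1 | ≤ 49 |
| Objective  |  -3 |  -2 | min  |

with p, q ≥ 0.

Evaluate the objective at each vertex of the feasible region:
  z(0, 0) = 0
  z(11, 0) = -33
  z(10, 4) = -38  ←
  z(0, 14) = -28
The minimum is at p = 10, q = 4.

p = 10, q = 4, z = -38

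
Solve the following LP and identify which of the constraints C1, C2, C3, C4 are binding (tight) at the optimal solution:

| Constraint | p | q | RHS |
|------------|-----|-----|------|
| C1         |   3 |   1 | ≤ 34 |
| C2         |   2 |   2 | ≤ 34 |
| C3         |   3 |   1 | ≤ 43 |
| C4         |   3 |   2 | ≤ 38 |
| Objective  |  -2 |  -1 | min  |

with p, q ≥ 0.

At p = 10, q = 4, compute slack b - a·x for each constraint:
  C1: 34 − 34 = 0  (binding)
  C2: 34 − 28 = 6  (slack)
  C3: 43 − 34 = 9  (slack)
  C4: 38 − 38 = 0  (binding)

Optimal: p = 10, q = 4
Binding: C1, C4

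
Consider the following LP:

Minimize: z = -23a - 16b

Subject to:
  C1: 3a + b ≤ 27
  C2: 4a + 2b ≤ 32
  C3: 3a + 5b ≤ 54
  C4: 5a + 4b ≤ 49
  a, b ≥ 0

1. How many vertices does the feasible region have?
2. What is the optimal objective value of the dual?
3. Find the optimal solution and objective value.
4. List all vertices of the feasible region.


1. 5
2. -211
3. a = 5, b = 6, z = -211
4. (0, 0), (8, 0), (5, 6), (2.231, 9.462), (0, 10.8)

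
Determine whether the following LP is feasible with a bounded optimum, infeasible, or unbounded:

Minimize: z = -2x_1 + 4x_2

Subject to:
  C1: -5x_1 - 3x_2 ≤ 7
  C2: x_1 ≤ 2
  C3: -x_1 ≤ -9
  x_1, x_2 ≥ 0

Infeasible (no feasible solution exists)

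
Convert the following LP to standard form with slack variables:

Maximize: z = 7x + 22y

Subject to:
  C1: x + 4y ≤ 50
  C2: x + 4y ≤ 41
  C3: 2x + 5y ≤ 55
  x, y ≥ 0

max z = 7x + 22y

s.t.
  x + 4y + s1 = 50
  x + 4y + s2 = 41
  2x + 5y + s3 = 55
  x, y, s1, s2, s3 ≥ 0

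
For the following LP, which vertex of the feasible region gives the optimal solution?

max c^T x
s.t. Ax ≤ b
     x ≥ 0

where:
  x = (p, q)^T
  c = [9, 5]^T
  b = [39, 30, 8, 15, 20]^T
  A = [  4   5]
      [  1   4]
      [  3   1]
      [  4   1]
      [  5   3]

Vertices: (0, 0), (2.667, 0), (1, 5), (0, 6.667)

Evaluate the objective at each vertex of the feasible region:
  z(0, 0) = 0
  z(2.667, 0) = 24
  z(1, 5) = 34  ←
  z(0, 6.667) = 33.33
The maximum is at p = 1, q = 5.

(1, 5)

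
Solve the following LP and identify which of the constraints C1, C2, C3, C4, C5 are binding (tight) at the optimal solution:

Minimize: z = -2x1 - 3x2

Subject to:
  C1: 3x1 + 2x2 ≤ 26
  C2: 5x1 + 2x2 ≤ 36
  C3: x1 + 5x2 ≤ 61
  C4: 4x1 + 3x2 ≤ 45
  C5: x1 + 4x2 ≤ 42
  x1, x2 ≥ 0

At x1 = 2, x2 = 10, compute slack b - a·x for each constraint:
  C1: 26 − 26 = 0  (binding)
  C2: 36 − 30 = 6  (slack)
  C3: 61 − 52 = 9  (slack)
  C4: 45 − 38 = 7  (slack)
  C5: 42 − 42 = 0  (binding)

Optimal: x1 = 2, x2 = 10
Binding: C1, C5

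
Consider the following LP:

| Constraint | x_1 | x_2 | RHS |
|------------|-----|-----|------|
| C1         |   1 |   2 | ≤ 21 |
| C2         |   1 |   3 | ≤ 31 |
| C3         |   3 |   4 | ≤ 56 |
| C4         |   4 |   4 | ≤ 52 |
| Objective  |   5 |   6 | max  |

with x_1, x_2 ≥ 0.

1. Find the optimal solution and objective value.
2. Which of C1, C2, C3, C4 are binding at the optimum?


1. x_1 = 5, x_2 = 8, z = 73
2. C1, C4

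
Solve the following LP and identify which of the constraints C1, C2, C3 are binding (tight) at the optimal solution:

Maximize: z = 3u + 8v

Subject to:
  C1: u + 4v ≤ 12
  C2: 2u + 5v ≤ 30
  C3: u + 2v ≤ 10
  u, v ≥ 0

At u = 8, v = 1, compute slack b - a·x for each constraint:
  C1: 12 − 12 = 0  (binding)
  C2: 30 − 21 = 9  (slack)
  C3: 10 − 10 = 0  (binding)

Optimal: u = 8, v = 1
Binding: C1, C3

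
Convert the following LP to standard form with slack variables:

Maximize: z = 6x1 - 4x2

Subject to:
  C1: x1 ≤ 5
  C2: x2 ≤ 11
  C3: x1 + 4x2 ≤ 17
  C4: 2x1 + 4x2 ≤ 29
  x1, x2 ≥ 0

max z = 6x1 - 4x2

s.t.
  x1 + s1 = 5
  x2 + s2 = 11
  x1 + 4x2 + s3 = 17
  2x1 + 4x2 + s4 = 29
  x1, x2, s1, s2, s3, s4 ≥ 0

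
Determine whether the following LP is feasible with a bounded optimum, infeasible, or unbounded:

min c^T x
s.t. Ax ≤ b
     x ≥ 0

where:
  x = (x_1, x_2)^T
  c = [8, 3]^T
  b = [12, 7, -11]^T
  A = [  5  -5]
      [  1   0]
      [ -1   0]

Infeasible (no feasible solution exists)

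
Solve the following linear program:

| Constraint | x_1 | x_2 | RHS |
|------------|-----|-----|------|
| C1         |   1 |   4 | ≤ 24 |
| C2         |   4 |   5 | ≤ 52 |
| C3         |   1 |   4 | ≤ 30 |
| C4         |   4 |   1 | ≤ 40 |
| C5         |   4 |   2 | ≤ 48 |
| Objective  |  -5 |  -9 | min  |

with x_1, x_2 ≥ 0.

Evaluate the objective at each vertex of the feasible region:
  z(0, 0) = 0
  z(10, 0) = -50
  z(9.25, 3) = -73.25
  z(8, 4) = -76  ←
  z(0, 6) = -54
The minimum is at x_1 = 8, x_2 = 4.

x_1 = 8, x_2 = 4, z = -76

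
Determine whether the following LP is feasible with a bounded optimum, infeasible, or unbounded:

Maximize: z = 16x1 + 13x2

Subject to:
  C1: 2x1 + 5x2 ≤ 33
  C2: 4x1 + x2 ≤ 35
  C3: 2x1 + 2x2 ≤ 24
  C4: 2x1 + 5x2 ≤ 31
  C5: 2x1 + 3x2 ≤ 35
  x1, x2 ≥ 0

Feasible with a bounded optimal solution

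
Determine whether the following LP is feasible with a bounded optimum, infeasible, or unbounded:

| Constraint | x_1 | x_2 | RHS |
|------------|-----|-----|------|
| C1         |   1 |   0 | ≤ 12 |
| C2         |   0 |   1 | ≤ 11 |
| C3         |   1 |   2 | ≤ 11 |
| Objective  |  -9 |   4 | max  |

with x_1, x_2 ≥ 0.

Feasible with a bounded optimal solution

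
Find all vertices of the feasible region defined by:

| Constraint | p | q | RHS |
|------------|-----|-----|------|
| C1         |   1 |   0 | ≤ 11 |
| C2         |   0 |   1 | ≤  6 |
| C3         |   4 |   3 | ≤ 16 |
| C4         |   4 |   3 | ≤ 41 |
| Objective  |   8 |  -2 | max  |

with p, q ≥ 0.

(0, 0), (4, 0), (0, 5.333)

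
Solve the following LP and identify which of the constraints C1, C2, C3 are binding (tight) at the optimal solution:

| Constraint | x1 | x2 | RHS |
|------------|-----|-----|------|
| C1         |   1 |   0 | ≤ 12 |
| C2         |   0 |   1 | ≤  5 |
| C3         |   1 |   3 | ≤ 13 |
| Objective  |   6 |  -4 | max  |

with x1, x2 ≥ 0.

At x1 = 12, x2 = 0, compute slack b - a·x for each constraint:
  C1: 12 − 12 = 0  (binding)
  C2: 5 − 0 = 5  (slack)
  C3: 13 − 12 = 1  (slack)

Optimal: x1 = 12, x2 = 0
Binding: C1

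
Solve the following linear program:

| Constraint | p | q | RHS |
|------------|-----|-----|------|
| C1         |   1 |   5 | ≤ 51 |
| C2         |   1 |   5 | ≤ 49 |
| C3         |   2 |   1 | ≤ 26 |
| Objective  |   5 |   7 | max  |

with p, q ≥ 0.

Evaluate the objective at each vertex of the feasible region:
  z(0, 0) = 0
  z(13, 0) = 65
  z(9, 8) = 101  ←
  z(0, 9.8) = 68.6
The maximum is at p = 9, q = 8.

p = 9, q = 8, z = 101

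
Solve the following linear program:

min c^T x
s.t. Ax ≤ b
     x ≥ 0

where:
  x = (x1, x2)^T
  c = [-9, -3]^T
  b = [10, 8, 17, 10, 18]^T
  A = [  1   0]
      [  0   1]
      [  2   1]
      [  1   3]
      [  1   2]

Evaluate the objective at each vertex of the feasible region:
  z(0, 0) = 0
  z(8.5, 0) = -76.5  ←
  z(8.2, 0.6) = -75.6
  z(0, 3.333) = -10
The minimum is at x1 = 8.5, x2 = 0.

x1 = 8.5, x2 = 0, z = -76.5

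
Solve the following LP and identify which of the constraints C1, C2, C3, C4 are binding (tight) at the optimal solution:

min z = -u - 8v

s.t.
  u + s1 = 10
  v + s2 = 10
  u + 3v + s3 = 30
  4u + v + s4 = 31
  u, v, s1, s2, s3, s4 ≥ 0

At u = 0, v = 10, compute slack b - a·x for each constraint:
  C1: 10 − 0 = 10  (slack)
  C2: 10 − 10 = 0  (binding)
  C3: 30 − 30 = 0  (binding)
  C4: 31 − 10 = 21  (slack)

Optimal: u = 0, v = 10
Binding: C2, C3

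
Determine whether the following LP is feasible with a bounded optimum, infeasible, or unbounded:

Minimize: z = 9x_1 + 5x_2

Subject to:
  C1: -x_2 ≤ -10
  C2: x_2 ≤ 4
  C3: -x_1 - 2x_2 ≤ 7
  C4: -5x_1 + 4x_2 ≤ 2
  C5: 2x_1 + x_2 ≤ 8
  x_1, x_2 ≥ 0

Infeasible (no feasible solution exists)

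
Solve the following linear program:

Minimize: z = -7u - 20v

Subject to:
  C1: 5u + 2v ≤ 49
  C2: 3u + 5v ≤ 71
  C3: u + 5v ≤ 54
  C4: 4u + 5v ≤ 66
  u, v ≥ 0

Evaluate the objective at each vertex of the feasible region:
  z(0, 0) = 0
  z(9.8, 0) = -68.6
  z(6.647, 7.882) = -204.2
  z(4, 10) = -228  ←
  z(0, 10.8) = -216
The minimum is at u = 4, v = 10.

u = 4, v = 10, z = -228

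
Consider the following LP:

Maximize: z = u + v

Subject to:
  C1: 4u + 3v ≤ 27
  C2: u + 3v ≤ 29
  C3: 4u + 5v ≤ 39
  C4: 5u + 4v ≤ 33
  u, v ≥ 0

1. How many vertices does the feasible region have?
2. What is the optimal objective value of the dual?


1. 4
2. 8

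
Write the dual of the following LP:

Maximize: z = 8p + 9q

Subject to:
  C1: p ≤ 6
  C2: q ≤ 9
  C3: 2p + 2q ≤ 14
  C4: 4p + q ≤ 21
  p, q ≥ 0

Primal max cᵀx s.t. Ax ≤ b, x ≥ 0  →  Dual min bᵀy s.t. Aᵀy ≥ c, y ≥ 0.

Minimize: z = 6y1 + 9y2 + 14y3 + 21y4

Subject to:
  y1 + 2y3 + 4y4 ≥ 8
  y2 + 2y3 + y4 ≥ 9
  y1, y2, y3, y4 ≥ 0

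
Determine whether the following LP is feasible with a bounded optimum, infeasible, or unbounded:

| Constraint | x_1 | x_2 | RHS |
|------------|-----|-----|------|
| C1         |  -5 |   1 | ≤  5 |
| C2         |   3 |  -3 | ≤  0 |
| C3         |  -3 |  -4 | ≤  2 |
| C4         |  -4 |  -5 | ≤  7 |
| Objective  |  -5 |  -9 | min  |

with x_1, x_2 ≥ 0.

Unbounded (objective can decrease without bound)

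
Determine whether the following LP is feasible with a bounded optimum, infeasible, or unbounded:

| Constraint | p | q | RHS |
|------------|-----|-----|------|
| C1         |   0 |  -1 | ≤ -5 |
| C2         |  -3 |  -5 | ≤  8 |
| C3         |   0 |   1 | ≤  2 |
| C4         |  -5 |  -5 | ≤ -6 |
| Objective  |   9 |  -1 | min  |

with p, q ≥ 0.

Infeasible (no feasible solution exists)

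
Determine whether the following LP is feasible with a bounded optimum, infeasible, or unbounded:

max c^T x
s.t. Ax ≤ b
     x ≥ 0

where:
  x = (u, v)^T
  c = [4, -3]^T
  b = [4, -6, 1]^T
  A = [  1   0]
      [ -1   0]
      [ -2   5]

Infeasible (no feasible solution exists)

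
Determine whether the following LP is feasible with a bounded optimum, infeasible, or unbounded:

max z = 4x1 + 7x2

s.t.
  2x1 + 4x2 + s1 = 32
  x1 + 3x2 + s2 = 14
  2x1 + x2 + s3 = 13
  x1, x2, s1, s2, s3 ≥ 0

Feasible with a bounded optimal solution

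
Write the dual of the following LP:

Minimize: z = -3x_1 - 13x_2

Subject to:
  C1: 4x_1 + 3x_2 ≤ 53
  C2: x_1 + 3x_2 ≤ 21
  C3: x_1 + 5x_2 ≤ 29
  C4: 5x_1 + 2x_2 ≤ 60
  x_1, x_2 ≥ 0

Primal min cᵀx s.t. Ax ≤ b, x ≥ 0  →  Dual max −bᵀy s.t. Aᵀy ≥ −c, y ≥ 0.

Maximize: z = -53y1 - 21y2 - 29y3 - 60y4

Subject to:
  4y1 + y2 + y3 + 5y4 ≥ 3
  3y1 + 3y2 + 5y3 + 2y4 ≥ 13
  y1, y2, y3, y4 ≥ 0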